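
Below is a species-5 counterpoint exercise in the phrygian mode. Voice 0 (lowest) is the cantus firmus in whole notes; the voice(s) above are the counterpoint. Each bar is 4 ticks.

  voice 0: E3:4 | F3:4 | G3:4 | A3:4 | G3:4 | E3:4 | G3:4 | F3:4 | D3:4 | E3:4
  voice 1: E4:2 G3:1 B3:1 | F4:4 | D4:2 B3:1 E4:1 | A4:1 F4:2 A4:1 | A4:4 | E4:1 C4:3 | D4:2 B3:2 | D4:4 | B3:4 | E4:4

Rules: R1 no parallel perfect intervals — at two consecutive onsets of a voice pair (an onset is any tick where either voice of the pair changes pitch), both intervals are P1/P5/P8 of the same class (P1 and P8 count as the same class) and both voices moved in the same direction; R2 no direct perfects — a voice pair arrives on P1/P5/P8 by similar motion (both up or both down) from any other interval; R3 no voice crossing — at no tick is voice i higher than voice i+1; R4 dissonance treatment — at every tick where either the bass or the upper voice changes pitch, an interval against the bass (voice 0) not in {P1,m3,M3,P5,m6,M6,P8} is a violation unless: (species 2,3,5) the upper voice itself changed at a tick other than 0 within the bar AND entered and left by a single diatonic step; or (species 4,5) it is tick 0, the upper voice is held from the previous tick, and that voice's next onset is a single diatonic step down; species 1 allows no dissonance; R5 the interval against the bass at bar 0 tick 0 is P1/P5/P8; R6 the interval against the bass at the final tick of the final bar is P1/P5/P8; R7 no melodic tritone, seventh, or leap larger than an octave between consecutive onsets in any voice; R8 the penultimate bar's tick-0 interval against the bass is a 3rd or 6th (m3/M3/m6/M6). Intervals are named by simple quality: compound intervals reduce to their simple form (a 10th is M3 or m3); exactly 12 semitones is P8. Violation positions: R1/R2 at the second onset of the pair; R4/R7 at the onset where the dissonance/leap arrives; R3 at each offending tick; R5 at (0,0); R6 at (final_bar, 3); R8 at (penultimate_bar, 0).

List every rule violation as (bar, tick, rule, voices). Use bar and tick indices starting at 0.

(1, 0, R2, (0, 1))
(1, 0, R7, (1,))
(3, 0, R2, (0, 1))
(4, 0, R4, (0, 1))
(5, 0, R2, (0, 1))
(6, 0, R2, (0, 1))
(9, 0, R2, (0, 1))

bar 0: v0=E3 v1=E4 downbeat P8
bar 1: v0=F3 v1=F4 downbeat P8
bar 2: v0=G3 v1=D4 downbeat P5
bar 3: v0=A3 v1=A4 downbeat P8
bar 4: v0=G3 v1=A4 downbeat M2
bar 5: v0=E3 v1=E4 downbeat P8
bar 6: v0=G3 v1=D4 downbeat P5
bar 7: v0=F3 v1=D4 downbeat M6
bar 8: v0=D3 v1=B3 downbeat M6
bar 9: v0=E3 v1=E4 downbeat P8
  -> R2 @ bar 1 tick 0 v(0, 1): E3/B3 P5 -> F3/F4 P8 similar
  -> R7 @ bar 1 tick 0 v(1,): B3->F4 leap 6st
  -> R2 @ bar 3 tick 0 v(0, 1): G3/E4 M6 -> A3/A4 P8 similar
  -> R4 @ bar 4 tick 0 v(0, 1): G3/A4 M2 untreated
  -> R2 @ bar 5 tick 0 v(0, 1): G3/A4 M2 -> E3/E4 P8 similar
  -> R2 @ bar 6 tick 0 v(0, 1): E3/C4 m6 -> G3/D4 P5 similar
  -> R2 @ bar 9 tick 0 v(0, 1): D3/B3 M6 -> E3/E4 P8 similar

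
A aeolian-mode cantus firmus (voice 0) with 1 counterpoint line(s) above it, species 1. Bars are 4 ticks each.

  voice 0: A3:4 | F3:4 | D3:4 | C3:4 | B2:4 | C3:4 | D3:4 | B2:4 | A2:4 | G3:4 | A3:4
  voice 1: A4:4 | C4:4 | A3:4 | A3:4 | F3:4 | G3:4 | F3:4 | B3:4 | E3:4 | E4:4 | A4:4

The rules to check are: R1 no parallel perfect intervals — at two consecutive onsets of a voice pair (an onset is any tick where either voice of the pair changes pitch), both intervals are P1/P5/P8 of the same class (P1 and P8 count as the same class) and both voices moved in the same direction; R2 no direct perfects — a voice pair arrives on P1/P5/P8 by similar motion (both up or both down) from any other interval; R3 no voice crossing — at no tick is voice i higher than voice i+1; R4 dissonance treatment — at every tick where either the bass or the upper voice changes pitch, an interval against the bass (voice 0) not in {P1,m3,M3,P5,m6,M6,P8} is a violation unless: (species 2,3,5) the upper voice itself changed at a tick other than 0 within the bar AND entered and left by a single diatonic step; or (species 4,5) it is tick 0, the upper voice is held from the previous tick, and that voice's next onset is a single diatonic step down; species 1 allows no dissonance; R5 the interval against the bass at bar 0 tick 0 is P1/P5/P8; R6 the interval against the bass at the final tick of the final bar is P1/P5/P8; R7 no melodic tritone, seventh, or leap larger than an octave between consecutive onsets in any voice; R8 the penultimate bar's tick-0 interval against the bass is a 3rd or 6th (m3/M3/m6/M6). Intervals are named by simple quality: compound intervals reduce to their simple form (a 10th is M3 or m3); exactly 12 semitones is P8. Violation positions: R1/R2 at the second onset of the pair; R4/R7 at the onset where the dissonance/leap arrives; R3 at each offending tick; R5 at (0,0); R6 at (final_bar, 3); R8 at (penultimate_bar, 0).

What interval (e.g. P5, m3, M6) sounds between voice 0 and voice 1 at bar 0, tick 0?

voice 0=A3 voice 1=A4 -> P8

P8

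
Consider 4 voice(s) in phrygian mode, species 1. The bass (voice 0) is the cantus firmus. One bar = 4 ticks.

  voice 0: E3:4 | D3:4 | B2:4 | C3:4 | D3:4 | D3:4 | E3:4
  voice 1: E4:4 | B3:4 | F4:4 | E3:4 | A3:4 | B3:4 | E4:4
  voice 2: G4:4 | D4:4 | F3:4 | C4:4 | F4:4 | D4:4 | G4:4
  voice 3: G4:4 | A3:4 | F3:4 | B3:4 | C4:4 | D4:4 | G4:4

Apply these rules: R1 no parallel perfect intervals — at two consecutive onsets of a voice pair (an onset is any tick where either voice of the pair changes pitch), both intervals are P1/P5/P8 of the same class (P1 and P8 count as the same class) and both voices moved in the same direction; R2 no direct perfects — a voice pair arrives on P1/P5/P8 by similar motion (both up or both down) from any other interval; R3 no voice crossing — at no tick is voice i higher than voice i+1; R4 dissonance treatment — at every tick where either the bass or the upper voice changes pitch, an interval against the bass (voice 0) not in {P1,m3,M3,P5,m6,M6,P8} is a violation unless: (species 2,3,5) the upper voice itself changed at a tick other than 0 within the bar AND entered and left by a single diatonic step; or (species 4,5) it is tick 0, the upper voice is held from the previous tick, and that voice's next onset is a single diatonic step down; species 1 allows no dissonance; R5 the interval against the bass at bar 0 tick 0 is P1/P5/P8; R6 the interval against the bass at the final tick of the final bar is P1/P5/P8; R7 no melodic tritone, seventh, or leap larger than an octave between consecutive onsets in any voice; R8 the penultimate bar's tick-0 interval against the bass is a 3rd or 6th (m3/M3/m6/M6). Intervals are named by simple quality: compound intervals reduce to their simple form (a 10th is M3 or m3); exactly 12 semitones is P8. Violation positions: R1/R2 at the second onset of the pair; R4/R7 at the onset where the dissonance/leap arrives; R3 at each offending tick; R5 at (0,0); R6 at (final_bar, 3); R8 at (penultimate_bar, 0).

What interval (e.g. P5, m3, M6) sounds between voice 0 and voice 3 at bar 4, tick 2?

voice 0=D3 voice 3=C4 -> m7

m7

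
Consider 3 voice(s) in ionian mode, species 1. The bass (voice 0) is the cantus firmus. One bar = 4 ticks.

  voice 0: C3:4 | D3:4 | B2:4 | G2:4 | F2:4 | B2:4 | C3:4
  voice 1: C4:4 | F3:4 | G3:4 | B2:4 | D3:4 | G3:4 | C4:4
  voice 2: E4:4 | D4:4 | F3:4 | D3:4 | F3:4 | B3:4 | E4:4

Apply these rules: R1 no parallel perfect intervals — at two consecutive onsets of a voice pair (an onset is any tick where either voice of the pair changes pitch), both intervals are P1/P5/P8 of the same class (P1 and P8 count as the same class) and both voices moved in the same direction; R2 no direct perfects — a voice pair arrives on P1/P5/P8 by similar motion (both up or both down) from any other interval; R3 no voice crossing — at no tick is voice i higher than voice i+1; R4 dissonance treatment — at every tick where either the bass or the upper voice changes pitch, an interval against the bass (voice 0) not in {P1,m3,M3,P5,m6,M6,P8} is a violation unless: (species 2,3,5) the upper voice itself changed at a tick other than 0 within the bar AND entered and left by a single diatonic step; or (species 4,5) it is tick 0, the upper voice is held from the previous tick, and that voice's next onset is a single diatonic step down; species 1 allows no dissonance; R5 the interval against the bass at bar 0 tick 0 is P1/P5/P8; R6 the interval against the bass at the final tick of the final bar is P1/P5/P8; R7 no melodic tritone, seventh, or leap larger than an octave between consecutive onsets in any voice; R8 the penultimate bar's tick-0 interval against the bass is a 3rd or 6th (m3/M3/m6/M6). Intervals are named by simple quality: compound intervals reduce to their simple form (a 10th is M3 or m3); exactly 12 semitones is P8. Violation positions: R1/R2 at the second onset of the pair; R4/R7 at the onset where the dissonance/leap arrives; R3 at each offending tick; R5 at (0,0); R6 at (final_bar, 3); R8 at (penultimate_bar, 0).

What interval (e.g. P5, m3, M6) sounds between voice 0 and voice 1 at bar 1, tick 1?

m3

voice 0=D3 voice 1=F3 -> m3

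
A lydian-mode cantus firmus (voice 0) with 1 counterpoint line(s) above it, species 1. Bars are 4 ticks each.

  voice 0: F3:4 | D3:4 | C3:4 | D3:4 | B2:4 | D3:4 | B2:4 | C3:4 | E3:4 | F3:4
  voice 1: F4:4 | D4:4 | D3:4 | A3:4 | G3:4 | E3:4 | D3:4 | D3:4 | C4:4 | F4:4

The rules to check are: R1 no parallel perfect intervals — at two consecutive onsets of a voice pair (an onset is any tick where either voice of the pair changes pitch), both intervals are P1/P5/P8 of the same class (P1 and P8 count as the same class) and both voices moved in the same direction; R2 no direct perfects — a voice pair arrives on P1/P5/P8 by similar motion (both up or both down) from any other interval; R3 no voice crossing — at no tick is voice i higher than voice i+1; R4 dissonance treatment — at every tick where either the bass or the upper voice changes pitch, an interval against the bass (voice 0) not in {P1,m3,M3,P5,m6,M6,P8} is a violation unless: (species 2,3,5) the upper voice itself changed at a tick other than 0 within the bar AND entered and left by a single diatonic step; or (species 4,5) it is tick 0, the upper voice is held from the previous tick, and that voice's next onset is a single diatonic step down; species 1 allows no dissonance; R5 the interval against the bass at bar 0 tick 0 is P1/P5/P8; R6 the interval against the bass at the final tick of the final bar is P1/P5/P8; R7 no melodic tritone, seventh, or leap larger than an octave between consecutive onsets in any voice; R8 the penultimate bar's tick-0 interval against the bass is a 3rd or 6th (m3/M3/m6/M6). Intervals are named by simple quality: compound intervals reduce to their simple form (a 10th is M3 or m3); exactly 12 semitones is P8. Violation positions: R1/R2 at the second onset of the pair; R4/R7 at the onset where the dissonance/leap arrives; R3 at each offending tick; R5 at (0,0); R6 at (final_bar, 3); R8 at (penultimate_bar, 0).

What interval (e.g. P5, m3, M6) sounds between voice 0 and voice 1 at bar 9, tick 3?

P8

voice 0=F3 voice 1=F4 -> P8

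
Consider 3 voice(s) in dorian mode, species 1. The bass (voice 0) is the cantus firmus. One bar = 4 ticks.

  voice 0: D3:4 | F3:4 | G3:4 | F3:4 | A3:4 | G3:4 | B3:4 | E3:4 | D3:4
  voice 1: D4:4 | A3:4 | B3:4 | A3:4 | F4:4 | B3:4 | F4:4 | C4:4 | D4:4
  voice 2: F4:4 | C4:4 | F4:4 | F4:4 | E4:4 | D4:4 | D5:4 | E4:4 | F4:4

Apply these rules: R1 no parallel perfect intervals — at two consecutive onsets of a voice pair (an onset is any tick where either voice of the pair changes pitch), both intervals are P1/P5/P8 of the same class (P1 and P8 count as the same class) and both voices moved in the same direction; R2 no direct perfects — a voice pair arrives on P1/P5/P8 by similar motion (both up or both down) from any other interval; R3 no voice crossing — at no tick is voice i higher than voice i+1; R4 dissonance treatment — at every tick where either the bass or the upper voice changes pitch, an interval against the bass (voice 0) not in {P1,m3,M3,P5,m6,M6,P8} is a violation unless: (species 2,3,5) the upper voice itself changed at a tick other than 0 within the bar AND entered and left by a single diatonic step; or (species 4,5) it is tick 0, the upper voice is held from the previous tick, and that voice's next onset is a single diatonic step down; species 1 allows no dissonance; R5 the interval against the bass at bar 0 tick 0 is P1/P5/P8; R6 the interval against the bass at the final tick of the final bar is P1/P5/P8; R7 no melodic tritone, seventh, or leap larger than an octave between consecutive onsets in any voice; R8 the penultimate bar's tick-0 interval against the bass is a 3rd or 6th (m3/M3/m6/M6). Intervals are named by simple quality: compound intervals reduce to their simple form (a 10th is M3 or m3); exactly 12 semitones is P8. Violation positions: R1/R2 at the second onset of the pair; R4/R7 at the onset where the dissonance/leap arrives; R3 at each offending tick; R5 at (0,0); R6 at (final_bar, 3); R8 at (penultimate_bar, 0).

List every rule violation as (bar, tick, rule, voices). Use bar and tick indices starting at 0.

bar 0: v0=D3 v1=D4 v2=F4 downbeat m3
bar 1: v0=F3 v1=A3 v2=C4 downbeat P5
bar 2: v0=G3 v1=B3 v2=F4 downbeat m7
bar 3: v0=F3 v1=A3 v2=F4 downbeat P8
bar 4: v0=A3 v1=F4 v2=E4 downbeat P5
bar 5: v0=G3 v1=B3 v2=D4 downbeat P5
bar 6: v0=B3 v1=F4 v2=D5 downbeat m3
bar 7: v0=E3 v1=C4 v2=E4 downbeat P8
bar 8: v0=D3 v1=D4 v2=F4 downbeat m3
  -> R5 @ bar 0 tick 0 v(0, 2): opens on m3
  -> R4 @ bar 2 tick 0 v(0, 2): G3/F4 m7 untreated
  -> R3 @ bar 4 tick 0 v(1, 2): F4 above E4
  -> R3 @ bar 4 tick 1 v(1, 2): F4 above E4
  -> R3 @ bar 4 tick 2 v(1, 2): F4 above E4
  -> R3 @ bar 4 tick 3 v(1, 2): F4 above E4
  -> R1 @ bar 5 tick 0 v(0, 2): A3/E4 P5 -> G3/D4 P5 similar
  -> R7 @ bar 5 tick 0 v(1,): F4->B3 leap 6st
  -> R4 @ bar 6 tick 0 v(0, 1): B3/F4 TT untreated
  -> R7 @ bar 6 tick 0 v(1,): B3->F4 leap 6st
  -> R2 @ bar 7 tick 0 v(0, 2): B3/D5 m3 -> E3/E4 P8 similar
  -> R7 @ bar 7 tick 0 v(2,): D5->E4 leap 10st
  -> R8 @ bar 7 tick 0 v(0, 2): penult P8 not 3rd/6th
  -> R6 @ bar 8 tick 3 v(0, 2): closes on m3

(0, 0, R5, (0, 2))
(2, 0, R4, (0, 2))
(4, 0, R3, (1, 2))
(4, 1, R3, (1, 2))
(4, 2, R3, (1, 2))
(4, 3, R3, (1, 2))
(5, 0, R1, (0, 2))
(5, 0, R7, (1,))
(6, 0, R4, (0, 1))
(6, 0, R7, (1,))
(7, 0, R2, (0, 2))
(7, 0, R7, (2,))
(7, 0, R8, (0, 2))
(8, 3, R6, (0, 2))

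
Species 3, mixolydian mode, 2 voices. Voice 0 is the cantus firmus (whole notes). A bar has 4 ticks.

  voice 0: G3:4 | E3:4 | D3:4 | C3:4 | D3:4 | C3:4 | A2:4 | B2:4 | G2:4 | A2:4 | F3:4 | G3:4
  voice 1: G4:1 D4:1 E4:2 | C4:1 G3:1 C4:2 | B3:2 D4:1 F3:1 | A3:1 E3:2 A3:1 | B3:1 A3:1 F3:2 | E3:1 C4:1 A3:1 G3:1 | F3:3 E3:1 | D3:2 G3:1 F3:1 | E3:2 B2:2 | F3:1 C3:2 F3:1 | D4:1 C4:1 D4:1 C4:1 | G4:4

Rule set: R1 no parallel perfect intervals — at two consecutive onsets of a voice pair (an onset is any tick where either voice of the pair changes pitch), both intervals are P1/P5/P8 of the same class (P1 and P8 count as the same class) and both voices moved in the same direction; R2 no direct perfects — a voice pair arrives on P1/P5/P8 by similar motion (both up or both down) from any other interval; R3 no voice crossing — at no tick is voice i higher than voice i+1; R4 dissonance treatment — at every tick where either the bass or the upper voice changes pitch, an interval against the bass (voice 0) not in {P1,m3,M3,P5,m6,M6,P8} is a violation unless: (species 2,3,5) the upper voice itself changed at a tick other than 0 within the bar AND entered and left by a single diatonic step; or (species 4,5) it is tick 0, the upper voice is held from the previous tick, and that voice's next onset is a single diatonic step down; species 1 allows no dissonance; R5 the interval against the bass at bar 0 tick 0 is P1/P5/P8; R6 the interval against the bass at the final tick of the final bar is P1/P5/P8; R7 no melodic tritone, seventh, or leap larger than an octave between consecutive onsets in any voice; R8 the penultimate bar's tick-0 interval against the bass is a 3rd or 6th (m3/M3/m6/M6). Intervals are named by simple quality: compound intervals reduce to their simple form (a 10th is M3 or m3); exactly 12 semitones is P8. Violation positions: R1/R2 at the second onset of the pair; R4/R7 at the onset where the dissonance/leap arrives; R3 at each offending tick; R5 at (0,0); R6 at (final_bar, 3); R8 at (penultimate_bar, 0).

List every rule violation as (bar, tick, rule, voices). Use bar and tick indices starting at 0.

(9, 0, R7, (1,))
(11, 0, R2, (0, 1))

bar 0: v0=G3 v1=G4 downbeat P8
bar 1: v0=E3 v1=C4 downbeat m6
bar 2: v0=D3 v1=B3 downbeat M6
bar 3: v0=C3 v1=A3 downbeat M6
bar 4: v0=D3 v1=B3 downbeat M6
bar 5: v0=C3 v1=E3 downbeat M3
bar 6: v0=A2 v1=F3 downbeat m6
bar 7: v0=B2 v1=D3 downbeat m3
bar 8: v0=G2 v1=E3 downbeat M6
bar 9: v0=A2 v1=F3 downbeat m6
bar 10: v0=F3 v1=D4 downbeat M6
bar 11: v0=G3 v1=G4 downbeat P8
  -> R7 @ bar 9 tick 0 v(1,): B2->F3 leap 6st
  -> R2 @ bar 11 tick 0 v(0, 1): F3/C4 P5 -> G3/G4 P8 similar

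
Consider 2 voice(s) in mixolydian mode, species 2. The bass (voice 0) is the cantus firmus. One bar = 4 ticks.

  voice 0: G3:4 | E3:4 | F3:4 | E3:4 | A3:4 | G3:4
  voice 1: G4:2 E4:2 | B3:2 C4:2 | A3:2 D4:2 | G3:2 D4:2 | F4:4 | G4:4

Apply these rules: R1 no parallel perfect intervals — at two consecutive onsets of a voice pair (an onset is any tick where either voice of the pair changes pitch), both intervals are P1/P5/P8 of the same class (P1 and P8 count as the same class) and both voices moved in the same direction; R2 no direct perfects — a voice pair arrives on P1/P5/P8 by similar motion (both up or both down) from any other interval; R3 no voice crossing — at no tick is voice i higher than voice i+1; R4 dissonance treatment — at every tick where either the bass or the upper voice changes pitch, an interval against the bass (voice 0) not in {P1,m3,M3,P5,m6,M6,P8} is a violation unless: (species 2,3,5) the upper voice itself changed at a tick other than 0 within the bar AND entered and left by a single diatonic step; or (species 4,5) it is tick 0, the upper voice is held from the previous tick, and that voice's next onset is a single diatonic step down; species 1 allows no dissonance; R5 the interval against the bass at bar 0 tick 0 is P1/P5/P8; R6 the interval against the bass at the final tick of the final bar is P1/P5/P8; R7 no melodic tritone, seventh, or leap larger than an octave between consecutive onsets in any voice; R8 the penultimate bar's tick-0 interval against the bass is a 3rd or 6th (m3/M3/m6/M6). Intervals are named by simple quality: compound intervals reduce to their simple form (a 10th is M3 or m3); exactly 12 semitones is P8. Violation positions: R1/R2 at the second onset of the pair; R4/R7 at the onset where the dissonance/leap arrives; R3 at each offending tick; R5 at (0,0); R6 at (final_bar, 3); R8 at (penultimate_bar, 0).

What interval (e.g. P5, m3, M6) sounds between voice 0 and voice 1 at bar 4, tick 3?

m6

voice 0=A3 voice 1=F4 -> m6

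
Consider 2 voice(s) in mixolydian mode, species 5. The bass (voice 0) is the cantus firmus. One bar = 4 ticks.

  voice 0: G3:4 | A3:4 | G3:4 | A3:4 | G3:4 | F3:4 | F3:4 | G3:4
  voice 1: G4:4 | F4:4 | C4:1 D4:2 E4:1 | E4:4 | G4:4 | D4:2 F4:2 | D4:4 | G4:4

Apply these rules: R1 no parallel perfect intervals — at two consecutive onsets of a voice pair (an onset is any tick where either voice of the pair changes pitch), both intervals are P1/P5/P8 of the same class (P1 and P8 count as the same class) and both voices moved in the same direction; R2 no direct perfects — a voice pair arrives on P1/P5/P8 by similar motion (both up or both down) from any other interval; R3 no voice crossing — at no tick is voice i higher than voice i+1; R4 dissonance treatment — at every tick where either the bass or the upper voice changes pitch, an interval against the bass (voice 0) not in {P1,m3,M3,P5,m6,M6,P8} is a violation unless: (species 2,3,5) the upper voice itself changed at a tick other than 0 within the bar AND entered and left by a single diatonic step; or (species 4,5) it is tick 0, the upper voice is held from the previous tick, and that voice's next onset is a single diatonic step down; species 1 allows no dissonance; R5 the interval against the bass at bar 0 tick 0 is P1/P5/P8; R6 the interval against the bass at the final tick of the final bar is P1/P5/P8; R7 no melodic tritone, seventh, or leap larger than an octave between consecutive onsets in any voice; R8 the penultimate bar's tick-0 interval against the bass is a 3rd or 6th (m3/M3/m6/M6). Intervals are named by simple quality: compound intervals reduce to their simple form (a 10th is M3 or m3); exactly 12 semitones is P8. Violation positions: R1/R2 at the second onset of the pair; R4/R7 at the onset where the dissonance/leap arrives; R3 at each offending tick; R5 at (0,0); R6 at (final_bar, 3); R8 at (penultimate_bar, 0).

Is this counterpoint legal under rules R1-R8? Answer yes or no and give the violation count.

No (2 violations)

bar 0: v0=G3 v1=G4 (P8)
bar 1: v0=A3 v1=F4 (m6)
bar 2: v0=G3 v1=C4 (P4)
bar 3: v0=A3 v1=E4 (P5)
bar 4: v0=G3 v1=G4 (P8)
bar 5: v0=F3 v1=D4 (M6)
bar 6: v0=F3 v1=D4 (M6)
bar 7: v0=G3 v1=G4 (P8)
  R4 @ bar2.0: G3/C4 P4 untreated
  R2 @ bar7.0: F3/D4 M6 -> G3/G4 P8 similar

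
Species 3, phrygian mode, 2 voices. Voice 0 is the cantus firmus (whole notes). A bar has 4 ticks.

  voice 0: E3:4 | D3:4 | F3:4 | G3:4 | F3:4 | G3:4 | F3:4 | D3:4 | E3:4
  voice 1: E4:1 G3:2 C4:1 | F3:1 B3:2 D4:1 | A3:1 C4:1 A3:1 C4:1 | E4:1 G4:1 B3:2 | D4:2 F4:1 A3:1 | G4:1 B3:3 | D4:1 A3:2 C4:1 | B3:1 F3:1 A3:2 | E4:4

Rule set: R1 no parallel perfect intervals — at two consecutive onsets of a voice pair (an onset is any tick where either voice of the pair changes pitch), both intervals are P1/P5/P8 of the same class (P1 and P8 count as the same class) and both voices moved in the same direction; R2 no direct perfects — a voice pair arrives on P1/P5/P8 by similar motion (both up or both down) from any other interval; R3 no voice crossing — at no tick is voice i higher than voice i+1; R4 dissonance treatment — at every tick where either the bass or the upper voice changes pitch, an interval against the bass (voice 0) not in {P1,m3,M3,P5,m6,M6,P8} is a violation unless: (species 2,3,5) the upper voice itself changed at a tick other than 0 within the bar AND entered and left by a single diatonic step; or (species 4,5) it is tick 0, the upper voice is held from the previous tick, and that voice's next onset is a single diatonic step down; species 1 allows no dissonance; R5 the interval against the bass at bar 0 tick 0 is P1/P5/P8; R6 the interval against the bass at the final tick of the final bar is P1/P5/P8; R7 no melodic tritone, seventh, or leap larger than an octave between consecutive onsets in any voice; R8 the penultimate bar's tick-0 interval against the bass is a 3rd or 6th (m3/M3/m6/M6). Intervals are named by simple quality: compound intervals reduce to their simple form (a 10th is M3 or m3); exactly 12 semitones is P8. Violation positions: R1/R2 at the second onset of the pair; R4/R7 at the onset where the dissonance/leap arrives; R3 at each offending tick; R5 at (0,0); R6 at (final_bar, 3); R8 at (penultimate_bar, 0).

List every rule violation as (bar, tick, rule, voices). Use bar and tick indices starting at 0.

(1, 1, R7, (1,))
(5, 0, R2, (0, 1))
(5, 0, R7, (1,))
(7, 1, R7, (1,))
(8, 0, R2, (0, 1))

bar 0: v0=E3 v1=E4 downbeat P8
bar 1: v0=D3 v1=F3 downbeat m3
bar 2: v0=F3 v1=A3 downbeat M3
bar 3: v0=G3 v1=E4 downbeat M6
bar 4: v0=F3 v1=D4 downbeat M6
bar 5: v0=G3 v1=G4 downbeat P8
bar 6: v0=F3 v1=D4 downbeat M6
bar 7: v0=D3 v1=B3 downbeat M6
bar 8: v0=E3 v1=E4 downbeat P8
  -> R7 @ bar 1 tick 1 v(1,): F3->B3 leap 6st
  -> R2 @ bar 5 tick 0 v(0, 1): F3/A3 M3 -> G3/G4 P8 similar
  -> R7 @ bar 5 tick 0 v(1,): A3->G4 leap 10st
  -> R7 @ bar 7 tick 1 v(1,): B3->F3 leap 6st
  -> R2 @ bar 8 tick 0 v(0, 1): D3/A3 P5 -> E3/E4 P8 similar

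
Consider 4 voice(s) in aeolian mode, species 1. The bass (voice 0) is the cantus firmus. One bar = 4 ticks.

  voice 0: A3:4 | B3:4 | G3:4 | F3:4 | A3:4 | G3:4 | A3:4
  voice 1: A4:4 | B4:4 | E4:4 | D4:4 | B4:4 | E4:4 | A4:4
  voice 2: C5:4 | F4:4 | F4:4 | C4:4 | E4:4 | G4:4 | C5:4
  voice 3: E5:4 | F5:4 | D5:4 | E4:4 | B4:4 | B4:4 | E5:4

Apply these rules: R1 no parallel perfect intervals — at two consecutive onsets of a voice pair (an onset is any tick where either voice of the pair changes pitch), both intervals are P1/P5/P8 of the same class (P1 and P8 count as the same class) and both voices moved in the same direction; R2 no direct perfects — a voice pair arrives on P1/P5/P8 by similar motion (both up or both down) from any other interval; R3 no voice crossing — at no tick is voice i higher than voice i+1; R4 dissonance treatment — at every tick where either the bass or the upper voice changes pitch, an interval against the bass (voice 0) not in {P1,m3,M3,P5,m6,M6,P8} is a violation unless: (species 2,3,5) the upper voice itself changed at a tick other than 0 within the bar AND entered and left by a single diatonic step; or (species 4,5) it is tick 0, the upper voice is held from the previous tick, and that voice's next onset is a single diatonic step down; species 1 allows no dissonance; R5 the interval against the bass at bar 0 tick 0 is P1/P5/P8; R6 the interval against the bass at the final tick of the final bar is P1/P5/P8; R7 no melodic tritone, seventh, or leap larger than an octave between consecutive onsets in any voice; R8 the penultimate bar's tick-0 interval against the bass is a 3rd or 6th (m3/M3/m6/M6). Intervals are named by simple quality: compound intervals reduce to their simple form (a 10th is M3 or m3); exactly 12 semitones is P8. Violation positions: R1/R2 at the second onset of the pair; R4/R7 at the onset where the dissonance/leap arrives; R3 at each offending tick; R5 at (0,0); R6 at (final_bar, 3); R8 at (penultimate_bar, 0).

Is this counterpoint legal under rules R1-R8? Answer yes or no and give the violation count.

No (32 violations)

bar 0: v0=A3 v1=A4 v2=C5 v3=E5 (P5)
bar 1: v0=B3 v1=B4 v2=F4 v3=F5 (TT)
bar 2: v0=G3 v1=E4 v2=F4 v3=D5 (P5)
bar 3: v0=F3 v1=D4 v2=C4 v3=E4 (M7)
bar 4: v0=A3 v1=B4 v2=E4 v3=B4 (M2)
bar 5: v0=G3 v1=E4 v2=G4 v3=B4 (M3)
bar 6: v0=A3 v1=A4 v2=C5 v3=E5 (P5)
  R5 @ bar0.0: opens on m3
  R1 @ bar1.0: A3/A4 P8 -> B3/B4 P8 similar
  R3 @ bar1.0: B4 above F4
  R4 @ bar1.0: B3/F4 TT untreated
  R4 @ bar1.0: B3/F5 TT untreated
  R3 @ bar1.1: B4 above F4
  R3 @ bar1.2: B4 above F4
  R3 @ bar1.3: B4 above F4
  R2 @ bar2.0: B3/F5 TT -> G3/D5 P5 similar
  R4 @ bar2.0: G3/F4 m7 untreated
  R2 @ bar3.0: G3/F4 m7 -> F3/C4 P5 similar
  R3 @ bar3.0: D4 above C4
  R4 @ bar3.0: F3/E4 M7 untreated
  R7 @ bar3.0: D5->E4 leap 10st
  R3 @ bar3.1: D4 above C4
  R3 @ bar3.2: D4 above C4
  R3 @ bar3.3: D4 above C4
  R1 @ bar4.0: F3/C4 P5 -> A3/E4 P5 similar
  R2 @ bar4.0: D4/C4 M2 -> B4/E4 P5 similar
  R2 @ bar4.0: D4/E4 M2 -> B4/B4 P1 similar
  R2 @ bar4.0: C4/E4 M3 -> E4/B4 P5 similar
  R3 @ bar4.0: B4 above E4
  R4 @ bar4.0: A3/B4 M2 untreated
  R4 @ bar4.0: A3/B4 M2 untreated
  R3 @ bar4.1: B4 above E4
  R3 @ bar4.2: B4 above E4
  R3 @ bar4.3: B4 above E4
  R8 @ bar5.0: penult P8 not 3rd/6th
  R1 @ bar6.0: E4/B4 P5 -> A4/E5 P5 similar
  R2 @ bar6.0: G3/E4 M6 -> A3/A4 P8 similar
  R2 @ bar6.0: G3/B4 M3 -> A3/E5 P5 similar
  R6 @ bar6.3: closes on m3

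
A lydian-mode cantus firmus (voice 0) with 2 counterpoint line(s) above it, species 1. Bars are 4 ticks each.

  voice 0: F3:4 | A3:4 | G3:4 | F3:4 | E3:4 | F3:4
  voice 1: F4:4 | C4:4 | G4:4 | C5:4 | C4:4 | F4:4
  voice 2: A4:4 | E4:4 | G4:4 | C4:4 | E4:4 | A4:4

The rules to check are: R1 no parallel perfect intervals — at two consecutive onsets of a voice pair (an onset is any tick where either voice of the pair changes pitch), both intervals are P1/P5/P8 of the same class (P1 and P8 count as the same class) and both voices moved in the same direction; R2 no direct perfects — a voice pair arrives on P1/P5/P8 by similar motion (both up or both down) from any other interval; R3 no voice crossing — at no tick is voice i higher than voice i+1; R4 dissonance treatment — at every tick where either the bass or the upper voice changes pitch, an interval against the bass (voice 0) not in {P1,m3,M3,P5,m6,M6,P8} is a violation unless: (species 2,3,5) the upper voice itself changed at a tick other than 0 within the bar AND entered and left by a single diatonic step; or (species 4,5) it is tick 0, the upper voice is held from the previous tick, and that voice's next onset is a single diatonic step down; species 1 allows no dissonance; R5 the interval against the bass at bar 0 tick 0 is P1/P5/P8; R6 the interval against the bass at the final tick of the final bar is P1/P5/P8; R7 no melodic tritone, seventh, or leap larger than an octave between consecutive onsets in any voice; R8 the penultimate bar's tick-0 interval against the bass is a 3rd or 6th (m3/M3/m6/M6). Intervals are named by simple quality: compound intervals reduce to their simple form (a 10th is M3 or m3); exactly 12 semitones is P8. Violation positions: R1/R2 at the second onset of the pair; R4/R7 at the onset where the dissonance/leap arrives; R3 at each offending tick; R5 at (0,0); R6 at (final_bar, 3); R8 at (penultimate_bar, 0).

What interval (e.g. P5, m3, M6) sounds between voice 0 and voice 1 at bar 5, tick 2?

voice 0=F3 voice 1=F4 -> P8

P8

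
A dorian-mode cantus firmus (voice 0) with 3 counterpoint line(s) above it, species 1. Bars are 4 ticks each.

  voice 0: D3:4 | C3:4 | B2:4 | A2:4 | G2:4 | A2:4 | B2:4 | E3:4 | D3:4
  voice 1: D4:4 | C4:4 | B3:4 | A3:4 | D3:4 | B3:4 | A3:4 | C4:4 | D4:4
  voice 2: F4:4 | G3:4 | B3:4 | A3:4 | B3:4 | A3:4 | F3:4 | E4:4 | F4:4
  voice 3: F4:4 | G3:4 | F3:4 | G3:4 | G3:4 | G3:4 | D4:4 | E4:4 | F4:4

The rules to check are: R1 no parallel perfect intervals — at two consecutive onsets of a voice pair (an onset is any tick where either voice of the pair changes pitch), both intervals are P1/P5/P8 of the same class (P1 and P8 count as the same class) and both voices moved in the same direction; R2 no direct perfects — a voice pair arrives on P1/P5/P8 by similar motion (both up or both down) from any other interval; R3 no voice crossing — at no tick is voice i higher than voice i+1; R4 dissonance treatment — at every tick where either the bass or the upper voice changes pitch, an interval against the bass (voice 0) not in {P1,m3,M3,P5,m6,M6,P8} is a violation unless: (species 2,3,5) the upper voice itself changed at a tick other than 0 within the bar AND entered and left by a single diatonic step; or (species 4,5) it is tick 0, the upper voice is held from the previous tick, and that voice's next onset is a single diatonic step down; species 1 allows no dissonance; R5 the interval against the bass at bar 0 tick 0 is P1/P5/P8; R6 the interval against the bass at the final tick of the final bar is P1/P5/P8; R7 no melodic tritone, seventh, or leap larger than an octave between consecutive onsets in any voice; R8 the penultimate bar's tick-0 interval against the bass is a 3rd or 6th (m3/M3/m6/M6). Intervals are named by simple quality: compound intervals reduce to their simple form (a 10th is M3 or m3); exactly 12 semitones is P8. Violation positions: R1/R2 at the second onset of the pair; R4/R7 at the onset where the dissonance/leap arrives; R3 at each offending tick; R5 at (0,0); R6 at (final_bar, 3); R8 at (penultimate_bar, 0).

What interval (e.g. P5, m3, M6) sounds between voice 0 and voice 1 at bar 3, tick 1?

voice 0=A2 voice 1=A3 -> P8

P8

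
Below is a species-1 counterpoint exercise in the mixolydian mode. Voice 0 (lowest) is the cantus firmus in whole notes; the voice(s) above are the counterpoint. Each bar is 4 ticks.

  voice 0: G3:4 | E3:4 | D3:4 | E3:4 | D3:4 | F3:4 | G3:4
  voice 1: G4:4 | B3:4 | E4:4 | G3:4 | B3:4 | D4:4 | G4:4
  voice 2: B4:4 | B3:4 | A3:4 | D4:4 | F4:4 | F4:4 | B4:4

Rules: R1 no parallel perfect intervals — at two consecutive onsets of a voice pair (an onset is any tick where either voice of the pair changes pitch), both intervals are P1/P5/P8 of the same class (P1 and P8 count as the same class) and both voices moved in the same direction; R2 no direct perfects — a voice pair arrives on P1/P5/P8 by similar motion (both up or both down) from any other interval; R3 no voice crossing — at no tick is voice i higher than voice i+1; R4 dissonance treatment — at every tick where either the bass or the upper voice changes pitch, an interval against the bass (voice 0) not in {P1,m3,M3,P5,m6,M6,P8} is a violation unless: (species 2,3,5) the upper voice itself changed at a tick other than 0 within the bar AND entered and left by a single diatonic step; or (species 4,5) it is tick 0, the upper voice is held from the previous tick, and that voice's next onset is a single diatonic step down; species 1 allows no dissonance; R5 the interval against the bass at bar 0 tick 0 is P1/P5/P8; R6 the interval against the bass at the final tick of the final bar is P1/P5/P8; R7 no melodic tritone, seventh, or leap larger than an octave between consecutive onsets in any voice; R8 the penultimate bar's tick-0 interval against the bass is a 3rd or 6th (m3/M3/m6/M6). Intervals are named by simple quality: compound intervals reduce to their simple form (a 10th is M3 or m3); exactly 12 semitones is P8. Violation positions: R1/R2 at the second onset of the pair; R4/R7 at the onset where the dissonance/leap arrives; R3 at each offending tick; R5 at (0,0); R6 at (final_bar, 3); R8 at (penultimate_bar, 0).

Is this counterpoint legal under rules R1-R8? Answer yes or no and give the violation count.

No (15 violations)

bar 0: v0=G3 v1=G4 v2=B4 (M3)
bar 1: v0=E3 v1=B3 v2=B3 (P5)
bar 2: v0=D3 v1=E4 v2=A3 (P5)
bar 3: v0=E3 v1=G3 v2=D4 (m7)
bar 4: v0=D3 v1=B3 v2=F4 (m3)
bar 5: v0=F3 v1=D4 v2=F4 (P8)
bar 6: v0=G3 v1=G4 v2=B4 (M3)
  R5 @ bar0.0: opens on M3
  R2 @ bar1.0: G3/G4 P8 -> E3/B3 P5 similar
  R2 @ bar1.0: G3/B4 M3 -> E3/B3 P5 similar
  R2 @ bar1.0: G4/B4 M3 -> B3/B3 P1 similar
  R1 @ bar2.0: E3/B3 P5 -> D3/A3 P5 similar
  R3 @ bar2.0: E4 above A3
  R4 @ bar2.0: D3/E4 M2 untreated
  R3 @ bar2.1: E4 above A3
  R3 @ bar2.2: E4 above A3
  R3 @ bar2.3: E4 above A3
  R4 @ bar3.0: E3/D4 m7 untreated
  R8 @ bar5.0: penult P8 not 3rd/6th
  R2 @ bar6.0: F3/D4 M6 -> G3/G4 P8 similar
  R7 @ bar6.0: F4->B4 leap 6st
  R6 @ bar6.3: closes on M3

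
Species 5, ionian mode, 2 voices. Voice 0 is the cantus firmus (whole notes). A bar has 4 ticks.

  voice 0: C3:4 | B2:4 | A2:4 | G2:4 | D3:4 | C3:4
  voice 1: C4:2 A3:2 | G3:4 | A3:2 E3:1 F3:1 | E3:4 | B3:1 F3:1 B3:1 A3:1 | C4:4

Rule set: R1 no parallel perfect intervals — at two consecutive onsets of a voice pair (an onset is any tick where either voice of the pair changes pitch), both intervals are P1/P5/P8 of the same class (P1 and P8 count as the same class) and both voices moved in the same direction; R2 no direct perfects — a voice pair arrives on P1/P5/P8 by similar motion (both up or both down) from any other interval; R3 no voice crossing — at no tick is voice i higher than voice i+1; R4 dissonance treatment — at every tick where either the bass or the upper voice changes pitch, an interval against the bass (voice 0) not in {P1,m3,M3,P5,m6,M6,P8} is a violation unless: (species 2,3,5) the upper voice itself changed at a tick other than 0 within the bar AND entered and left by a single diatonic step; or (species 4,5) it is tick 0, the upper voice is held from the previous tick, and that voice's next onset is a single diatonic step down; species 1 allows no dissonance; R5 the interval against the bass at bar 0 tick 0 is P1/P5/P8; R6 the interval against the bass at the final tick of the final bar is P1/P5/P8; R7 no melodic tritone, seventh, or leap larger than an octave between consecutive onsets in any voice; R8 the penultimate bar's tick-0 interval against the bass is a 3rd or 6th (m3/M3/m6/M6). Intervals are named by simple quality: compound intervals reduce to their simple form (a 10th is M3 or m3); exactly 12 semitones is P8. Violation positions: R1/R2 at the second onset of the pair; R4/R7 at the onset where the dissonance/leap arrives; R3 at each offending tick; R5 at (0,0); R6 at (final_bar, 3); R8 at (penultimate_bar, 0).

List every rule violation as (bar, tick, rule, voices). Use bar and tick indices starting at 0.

(4, 1, R7, (1,))
(4, 2, R7, (1,))

bar 0: v0=C3 v1=C4 downbeat P8
bar 1: v0=B2 v1=G3 downbeat m6
bar 2: v0=A2 v1=A3 downbeat P8
bar 3: v0=G2 v1=E3 downbeat M6
bar 4: v0=D3 v1=B3 downbeat M6
bar 5: v0=C3 v1=C4 downbeat P8
  -> R7 @ bar 4 tick 1 v(1,): B3->F3 leap 6st
  -> R7 @ bar 4 tick 2 v(1,): F3->B3 leap 6st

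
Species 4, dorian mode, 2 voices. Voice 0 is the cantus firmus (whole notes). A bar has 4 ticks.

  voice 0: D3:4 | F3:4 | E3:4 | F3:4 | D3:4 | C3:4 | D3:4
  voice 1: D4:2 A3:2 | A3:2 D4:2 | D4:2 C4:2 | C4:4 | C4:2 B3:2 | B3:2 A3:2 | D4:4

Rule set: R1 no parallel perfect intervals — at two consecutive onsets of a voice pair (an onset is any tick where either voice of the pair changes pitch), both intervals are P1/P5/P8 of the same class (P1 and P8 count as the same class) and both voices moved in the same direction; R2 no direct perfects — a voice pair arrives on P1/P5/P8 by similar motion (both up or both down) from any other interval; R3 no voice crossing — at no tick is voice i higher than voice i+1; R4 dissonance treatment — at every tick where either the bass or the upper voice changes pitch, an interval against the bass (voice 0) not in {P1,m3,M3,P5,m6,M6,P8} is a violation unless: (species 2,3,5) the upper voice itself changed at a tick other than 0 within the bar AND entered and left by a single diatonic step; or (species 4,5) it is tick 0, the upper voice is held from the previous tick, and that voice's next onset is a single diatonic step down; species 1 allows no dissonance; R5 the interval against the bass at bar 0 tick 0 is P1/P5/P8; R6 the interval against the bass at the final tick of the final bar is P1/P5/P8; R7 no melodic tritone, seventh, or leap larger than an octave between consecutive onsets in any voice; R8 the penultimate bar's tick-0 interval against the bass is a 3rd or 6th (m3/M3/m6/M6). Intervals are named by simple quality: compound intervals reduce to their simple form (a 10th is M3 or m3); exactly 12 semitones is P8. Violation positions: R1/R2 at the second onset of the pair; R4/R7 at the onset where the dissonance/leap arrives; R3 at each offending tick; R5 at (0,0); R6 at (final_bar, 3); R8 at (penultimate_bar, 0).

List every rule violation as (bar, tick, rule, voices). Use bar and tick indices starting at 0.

(5, 0, R8, (0, 1))
(6, 0, R2, (0, 1))

bar 0: v0=D3 v1=D4 downbeat P8
bar 1: v0=F3 v1=A3 downbeat M3
bar 2: v0=E3 v1=D4 downbeat m7
bar 3: v0=F3 v1=C4 downbeat P5
bar 4: v0=D3 v1=C4 downbeat m7
bar 5: v0=C3 v1=B3 downbeat M7
bar 6: v0=D3 v1=D4 downbeat P8
  -> R8 @ bar 5 tick 0 v(0, 1): penult M7 not 3rd/6th
  -> R2 @ bar 6 tick 0 v(0, 1): C3/A3 M6 -> D3/D4 P8 similar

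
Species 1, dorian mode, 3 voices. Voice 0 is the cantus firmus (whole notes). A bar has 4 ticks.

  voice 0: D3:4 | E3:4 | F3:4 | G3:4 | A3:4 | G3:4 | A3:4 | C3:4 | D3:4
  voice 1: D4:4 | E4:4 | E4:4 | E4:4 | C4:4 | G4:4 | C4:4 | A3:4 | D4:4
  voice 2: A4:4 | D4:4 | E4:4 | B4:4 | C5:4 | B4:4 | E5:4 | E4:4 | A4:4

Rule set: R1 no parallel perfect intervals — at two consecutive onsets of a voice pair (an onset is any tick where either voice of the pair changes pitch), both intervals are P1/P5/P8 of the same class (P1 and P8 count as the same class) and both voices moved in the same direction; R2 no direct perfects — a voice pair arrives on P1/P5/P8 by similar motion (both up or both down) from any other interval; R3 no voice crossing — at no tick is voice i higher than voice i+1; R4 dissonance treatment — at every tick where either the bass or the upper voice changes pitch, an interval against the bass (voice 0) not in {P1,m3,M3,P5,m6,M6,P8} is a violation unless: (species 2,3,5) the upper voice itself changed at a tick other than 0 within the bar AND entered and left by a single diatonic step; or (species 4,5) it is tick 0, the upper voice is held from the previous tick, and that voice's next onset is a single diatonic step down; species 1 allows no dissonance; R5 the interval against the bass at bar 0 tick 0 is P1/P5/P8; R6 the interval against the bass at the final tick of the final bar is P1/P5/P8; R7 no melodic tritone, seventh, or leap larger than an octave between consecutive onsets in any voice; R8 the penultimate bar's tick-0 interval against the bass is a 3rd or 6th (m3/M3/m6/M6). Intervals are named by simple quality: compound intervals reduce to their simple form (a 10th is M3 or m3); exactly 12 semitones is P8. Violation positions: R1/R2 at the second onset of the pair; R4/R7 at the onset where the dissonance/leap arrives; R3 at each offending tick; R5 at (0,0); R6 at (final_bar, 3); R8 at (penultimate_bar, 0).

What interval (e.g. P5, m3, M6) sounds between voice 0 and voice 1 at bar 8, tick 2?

P8

voice 0=D3 voice 1=D4 -> P8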